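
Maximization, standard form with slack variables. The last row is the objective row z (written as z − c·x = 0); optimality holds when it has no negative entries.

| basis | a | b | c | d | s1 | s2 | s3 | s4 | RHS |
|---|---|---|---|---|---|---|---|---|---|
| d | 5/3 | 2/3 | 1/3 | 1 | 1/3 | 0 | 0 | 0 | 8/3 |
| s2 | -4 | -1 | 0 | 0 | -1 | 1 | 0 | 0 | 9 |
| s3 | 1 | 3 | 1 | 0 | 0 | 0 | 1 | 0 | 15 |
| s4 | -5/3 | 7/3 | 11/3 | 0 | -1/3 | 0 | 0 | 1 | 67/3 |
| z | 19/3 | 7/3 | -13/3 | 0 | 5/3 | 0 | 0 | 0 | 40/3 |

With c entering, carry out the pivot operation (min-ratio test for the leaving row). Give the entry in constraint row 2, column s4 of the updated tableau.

Ratio test on column c — row 1: (8/3)/(1/3) = 8; row 2: entry 0 ≤ 0; row 3: 15/1 = 15; row 4: (67/3)/(11/3) = 67/11. Minimum is 67/11 at row 4 (s4 leaves); pivot element 11/3.
Divide row 4 by 11/3; eliminate column c from the other rows.
Row 2 update in column s4: 0 − 0·(3/11) = 0.

0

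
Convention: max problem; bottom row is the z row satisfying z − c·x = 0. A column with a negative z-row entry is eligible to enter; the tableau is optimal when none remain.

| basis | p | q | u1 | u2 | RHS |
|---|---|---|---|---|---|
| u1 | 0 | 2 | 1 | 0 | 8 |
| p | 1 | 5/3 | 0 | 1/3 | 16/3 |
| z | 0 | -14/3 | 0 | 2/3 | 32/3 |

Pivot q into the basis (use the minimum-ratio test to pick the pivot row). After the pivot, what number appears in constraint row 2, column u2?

Ratio test on column q — row 1: 8/2 = 4; row 2: (16/3)/(5/3) = 16/5. Minimum is 16/5 at row 2 (p leaves); pivot element 5/3.
Divide row 2 by 5/3; eliminate column q from the other rows.
In the new row 2, the u2 entry is the old entry divided by the pivot: (1/3)/(5/3) = 1/5.

1/5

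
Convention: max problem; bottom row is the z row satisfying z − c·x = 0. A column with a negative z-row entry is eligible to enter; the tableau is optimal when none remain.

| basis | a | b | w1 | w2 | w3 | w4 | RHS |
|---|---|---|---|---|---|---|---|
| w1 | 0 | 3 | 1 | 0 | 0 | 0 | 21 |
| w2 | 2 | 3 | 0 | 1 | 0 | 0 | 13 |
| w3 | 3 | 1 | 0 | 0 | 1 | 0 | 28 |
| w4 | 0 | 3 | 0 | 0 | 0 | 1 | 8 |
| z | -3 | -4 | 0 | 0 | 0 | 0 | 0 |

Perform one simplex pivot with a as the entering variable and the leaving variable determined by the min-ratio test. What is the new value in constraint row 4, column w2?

Ratio test on column a — row 1: entry 0 ≤ 0; row 2: 13/2 = 13/2; row 3: 28/3 = 28/3; row 4: entry 0 ≤ 0. Minimum is 13/2 at row 2 (w2 leaves); pivot element 2.
Divide row 2 by 2; eliminate column a from the other rows.
Row 4 update in column w2: 0 − 0·(1/2) = 0.

0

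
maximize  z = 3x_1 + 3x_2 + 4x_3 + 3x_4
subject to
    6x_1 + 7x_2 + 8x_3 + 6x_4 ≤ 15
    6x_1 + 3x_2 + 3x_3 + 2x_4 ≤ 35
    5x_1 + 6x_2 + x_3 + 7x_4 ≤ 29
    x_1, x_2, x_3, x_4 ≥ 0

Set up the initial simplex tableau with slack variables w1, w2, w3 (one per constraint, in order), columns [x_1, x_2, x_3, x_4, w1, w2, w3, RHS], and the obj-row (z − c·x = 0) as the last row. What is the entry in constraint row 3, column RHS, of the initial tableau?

The RHS of constraint 3 is b_3 = 29.

29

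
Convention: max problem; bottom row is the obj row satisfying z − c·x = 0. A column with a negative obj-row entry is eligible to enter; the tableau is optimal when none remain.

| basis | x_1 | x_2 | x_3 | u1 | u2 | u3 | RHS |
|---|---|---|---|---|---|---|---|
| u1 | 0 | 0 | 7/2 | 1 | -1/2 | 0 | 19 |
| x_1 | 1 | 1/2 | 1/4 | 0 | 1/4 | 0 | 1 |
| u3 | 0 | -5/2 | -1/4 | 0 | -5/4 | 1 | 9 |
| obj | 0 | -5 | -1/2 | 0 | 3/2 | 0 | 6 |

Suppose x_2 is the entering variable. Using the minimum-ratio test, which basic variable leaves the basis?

x_1

Column x_2 entries and ratios — u1: 0 ≤ 0, skip; x_1: 1/(1/2) = 2; u3: -5/2 ≤ 0, skip.
Smallest ratio is 2 in the row of x_1, so x_1 leaves.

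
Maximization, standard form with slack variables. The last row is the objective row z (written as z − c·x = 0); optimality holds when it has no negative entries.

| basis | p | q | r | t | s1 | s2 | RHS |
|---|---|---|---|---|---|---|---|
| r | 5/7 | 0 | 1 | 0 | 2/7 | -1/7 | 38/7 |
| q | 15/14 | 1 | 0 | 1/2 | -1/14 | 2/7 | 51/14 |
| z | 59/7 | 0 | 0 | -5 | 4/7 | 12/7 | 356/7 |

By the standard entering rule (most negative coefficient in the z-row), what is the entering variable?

Negative z-row entries: t: -5.
The most negative is -5 in column t, so t enters.

t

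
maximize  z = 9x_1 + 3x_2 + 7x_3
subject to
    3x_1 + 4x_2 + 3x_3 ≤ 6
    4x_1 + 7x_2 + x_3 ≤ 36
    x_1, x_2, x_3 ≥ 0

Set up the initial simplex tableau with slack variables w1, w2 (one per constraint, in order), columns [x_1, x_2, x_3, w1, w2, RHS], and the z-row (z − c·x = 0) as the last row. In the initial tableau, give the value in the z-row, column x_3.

-7

The z-row carries the negated objective coefficients: the x_3 entry is -7.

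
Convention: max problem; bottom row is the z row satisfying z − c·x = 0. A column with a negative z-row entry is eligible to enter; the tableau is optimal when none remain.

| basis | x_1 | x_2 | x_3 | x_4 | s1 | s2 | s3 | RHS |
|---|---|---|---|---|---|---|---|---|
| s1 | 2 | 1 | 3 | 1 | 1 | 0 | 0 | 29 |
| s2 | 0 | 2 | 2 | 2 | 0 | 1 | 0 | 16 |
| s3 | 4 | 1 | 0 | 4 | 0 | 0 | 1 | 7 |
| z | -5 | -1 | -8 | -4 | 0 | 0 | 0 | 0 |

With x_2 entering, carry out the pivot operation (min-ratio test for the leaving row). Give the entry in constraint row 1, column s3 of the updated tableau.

-1

Ratio test on column x_2 — row 1: 29/1 = 29; row 2: 16/2 = 8; row 3: 7/1 = 7. Minimum is 7 at row 3 (s3 leaves); pivot element 1.
Divide row 3 by 1; eliminate column x_2 from the other rows.
Row 1 update in column s3: 0 − 1·1 = -1.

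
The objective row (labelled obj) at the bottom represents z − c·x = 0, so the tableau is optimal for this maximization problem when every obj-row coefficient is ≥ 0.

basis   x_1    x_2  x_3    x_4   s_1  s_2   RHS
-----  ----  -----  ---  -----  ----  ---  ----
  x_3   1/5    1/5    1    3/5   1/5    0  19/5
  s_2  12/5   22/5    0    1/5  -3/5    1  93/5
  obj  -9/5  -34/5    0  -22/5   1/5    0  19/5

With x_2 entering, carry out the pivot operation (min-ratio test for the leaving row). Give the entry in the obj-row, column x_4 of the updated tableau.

Ratio test on column x_2 — row 1: (19/5)/(1/5) = 19; row 2: (93/5)/(22/5) = 93/22. Minimum is 93/22 at row 2 (s_2 leaves); pivot element 22/5.
Divide row 2 by 22/5; eliminate column x_2 from the other rows.
obj-row update in column x_4: -22/5 − (-34/5)·(1/22) = -45/11.

-45/11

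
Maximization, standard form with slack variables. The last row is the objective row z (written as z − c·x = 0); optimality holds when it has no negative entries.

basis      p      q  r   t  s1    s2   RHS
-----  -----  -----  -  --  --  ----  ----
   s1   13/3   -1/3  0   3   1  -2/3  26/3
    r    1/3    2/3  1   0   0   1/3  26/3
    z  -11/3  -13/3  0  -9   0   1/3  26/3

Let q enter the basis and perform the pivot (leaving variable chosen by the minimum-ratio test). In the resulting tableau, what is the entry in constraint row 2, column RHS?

Ratio test on column q — row 1: entry -1/3 ≤ 0; row 2: (26/3)/(2/3) = 13. Minimum is 13 at row 2 (r leaves); pivot element 2/3.
Divide row 2 by 2/3; eliminate column q from the other rows.
In the new row 2, the RHS entry is the old entry divided by the pivot: (26/3)/(2/3) = 13.

13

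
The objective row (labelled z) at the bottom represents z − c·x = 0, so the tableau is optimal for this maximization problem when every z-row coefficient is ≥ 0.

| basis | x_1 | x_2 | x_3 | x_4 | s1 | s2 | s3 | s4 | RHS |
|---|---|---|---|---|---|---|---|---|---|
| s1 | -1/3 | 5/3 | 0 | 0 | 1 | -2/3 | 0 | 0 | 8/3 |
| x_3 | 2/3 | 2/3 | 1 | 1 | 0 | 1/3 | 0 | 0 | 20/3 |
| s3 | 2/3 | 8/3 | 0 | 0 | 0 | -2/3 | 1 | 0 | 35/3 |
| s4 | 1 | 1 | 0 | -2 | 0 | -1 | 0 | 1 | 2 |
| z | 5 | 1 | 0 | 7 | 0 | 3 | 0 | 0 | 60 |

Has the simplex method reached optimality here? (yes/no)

yes

Every z-row coefficient is ≥ 0, so the tableau is optimal.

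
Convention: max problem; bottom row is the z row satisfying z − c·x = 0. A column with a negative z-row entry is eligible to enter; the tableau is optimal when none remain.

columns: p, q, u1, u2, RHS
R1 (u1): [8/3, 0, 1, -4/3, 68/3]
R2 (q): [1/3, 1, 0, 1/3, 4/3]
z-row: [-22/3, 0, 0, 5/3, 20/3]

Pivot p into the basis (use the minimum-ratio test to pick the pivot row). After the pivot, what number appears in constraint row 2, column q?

Ratio test on column p — row 1: (68/3)/(8/3) = 17/2; row 2: (4/3)/(1/3) = 4. Minimum is 4 at row 2 (q leaves); pivot element 1/3.
Divide row 2 by 1/3; eliminate column p from the other rows.
In the new row 2, the q entry is the old entry divided by the pivot: 1/(1/3) = 3.

3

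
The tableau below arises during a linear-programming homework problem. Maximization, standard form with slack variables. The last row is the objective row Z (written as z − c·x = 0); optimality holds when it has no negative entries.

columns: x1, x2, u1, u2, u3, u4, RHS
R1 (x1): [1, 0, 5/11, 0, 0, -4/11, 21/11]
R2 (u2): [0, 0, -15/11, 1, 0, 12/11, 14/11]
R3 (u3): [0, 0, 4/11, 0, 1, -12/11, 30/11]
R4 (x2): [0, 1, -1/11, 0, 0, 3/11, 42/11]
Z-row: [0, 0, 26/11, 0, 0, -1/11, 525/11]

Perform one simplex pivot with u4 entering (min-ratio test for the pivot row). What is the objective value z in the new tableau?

287/6

Ratio test on column u4 — row 1: entry -4/11 ≤ 0; row 2: (14/11)/(12/11) = 7/6; row 3: entry -12/11 ≤ 0; row 4: (42/11)/(3/11) = 14. Minimum is 7/6 at row 2 (u2 leaves); pivot element 12/11.
Pivot on row 2; the Z-row RHS becomes 525/11 − (-1/11)·(7/6) = 287/6.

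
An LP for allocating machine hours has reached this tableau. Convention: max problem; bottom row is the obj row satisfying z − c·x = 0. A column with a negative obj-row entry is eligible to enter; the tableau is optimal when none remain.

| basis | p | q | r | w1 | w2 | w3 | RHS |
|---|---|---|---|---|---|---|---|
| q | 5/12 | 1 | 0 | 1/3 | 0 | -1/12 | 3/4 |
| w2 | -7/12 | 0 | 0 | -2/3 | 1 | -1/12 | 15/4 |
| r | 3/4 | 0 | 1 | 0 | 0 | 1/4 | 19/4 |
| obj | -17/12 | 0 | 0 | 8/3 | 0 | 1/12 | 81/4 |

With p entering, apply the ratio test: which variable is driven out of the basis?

q

Column p entries and ratios — q: (3/4)/(5/12) = 9/5; w2: -7/12 ≤ 0, skip; r: (19/4)/(3/4) = 19/3.
Smallest ratio is 9/5 in the row of q, so q leaves.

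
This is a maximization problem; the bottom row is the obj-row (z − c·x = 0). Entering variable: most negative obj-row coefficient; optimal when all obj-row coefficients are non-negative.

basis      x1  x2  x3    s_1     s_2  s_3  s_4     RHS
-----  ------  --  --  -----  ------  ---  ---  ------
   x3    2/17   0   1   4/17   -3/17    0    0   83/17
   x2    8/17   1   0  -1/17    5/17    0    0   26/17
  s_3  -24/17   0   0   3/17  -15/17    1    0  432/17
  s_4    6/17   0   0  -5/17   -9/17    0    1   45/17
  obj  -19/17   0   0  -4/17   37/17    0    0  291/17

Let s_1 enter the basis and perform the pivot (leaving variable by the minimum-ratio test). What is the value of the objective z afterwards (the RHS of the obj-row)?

Ratio test on column s_1 — row 1: (83/17)/(4/17) = 83/4; row 2: entry -1/17 ≤ 0; row 3: (432/17)/(3/17) = 144; row 4: entry -5/17 ≤ 0. Minimum is 83/4 at row 1 (x3 leaves); pivot element 4/17.
Pivot on row 1; the obj-row RHS becomes 291/17 − (-4/17)·(83/4) = 22.

22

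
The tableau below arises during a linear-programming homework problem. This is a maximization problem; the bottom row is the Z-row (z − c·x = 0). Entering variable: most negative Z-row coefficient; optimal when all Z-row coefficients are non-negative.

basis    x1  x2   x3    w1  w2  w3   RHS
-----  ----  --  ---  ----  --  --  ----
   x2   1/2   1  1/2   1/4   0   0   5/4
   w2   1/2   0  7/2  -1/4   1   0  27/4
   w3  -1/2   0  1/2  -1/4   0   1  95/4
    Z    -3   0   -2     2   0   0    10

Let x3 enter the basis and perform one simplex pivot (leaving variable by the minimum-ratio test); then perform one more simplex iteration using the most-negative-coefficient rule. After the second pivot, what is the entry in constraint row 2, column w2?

Ratio test on column x3 — row 1: (5/4)/(1/2) = 5/2; row 2: (27/4)/(7/2) = 27/14; row 3: (95/4)/(1/2) = 95/2. Minimum is 27/14 at row 2 (w2 leaves); pivot element 7/2.
Divide row 2 by 7/2; eliminate column x3 from the other rows.
Second iteration: most negative Z-row entry is -19/7 in column x1, so x1 enters.
Ratio test on column x1 — row 1: (2/7)/(3/7) = 2/3; row 2: (27/14)/(1/7) = 27/2; row 3: entry -4/7 ≤ 0. Minimum is 2/3 at row 1 (x2 leaves); pivot element 3/7.
Divide row 1 by 3/7; eliminate column x1 from the other rows.
After both pivots, the entry at constraint row 2, column w2 is 1/3.

1/3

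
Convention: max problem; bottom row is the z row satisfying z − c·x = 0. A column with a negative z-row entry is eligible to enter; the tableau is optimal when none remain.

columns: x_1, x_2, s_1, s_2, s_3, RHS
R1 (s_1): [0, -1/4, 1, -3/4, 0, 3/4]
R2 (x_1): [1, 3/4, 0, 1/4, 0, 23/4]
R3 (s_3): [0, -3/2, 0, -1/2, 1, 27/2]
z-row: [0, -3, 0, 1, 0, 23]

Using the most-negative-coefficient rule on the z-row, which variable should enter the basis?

x_2

Negative z-row entries: x_2: -3.
The most negative is -3 in column x_2, so x_2 enters.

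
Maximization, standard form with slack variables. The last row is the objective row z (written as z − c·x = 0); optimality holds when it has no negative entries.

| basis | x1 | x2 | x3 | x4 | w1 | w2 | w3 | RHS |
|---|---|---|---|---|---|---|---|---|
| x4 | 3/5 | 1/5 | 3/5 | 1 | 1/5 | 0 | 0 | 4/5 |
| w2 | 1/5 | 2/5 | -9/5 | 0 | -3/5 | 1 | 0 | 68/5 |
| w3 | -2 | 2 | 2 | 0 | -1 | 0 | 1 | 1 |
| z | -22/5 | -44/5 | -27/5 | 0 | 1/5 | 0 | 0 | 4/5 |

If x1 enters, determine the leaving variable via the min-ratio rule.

Column x1 entries and ratios — x4: (4/5)/(3/5) = 4/3; w2: (68/5)/(1/5) = 68; w3: -2 ≤ 0, skip.
Smallest ratio is 4/3 in the row of x4, so x4 leaves.

x4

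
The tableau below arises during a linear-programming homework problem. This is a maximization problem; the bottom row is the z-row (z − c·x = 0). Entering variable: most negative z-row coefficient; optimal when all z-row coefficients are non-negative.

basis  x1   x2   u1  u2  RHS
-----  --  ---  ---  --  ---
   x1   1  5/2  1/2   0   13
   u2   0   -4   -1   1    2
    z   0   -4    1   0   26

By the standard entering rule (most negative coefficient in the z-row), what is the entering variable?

x2

Negative z-row entries: x2: -4.
The most negative is -4 in column x2, so x2 enters.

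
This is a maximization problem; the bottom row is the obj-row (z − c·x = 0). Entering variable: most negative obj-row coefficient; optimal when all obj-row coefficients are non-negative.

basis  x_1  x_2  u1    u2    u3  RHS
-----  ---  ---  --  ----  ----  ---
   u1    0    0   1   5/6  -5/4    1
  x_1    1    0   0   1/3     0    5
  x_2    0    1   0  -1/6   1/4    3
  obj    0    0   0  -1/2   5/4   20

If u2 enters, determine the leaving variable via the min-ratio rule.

Column u2 entries and ratios — u1: 1/(5/6) = 6/5; x_1: 5/(1/3) = 15; x_2: -1/6 ≤ 0, skip.
Smallest ratio is 6/5 in the row of u1, so u1 leaves.

u1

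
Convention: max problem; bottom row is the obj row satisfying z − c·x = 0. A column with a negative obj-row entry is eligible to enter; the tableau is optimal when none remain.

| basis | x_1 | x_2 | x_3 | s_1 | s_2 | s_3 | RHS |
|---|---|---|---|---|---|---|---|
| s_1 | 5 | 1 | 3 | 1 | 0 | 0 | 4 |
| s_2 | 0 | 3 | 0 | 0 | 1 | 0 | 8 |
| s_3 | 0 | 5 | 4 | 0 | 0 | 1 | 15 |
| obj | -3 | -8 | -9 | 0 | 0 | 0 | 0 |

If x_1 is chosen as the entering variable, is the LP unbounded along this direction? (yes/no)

no

Column x_1 has positive entries in row(s) 1, so the ratio test bounds it — not unbounded.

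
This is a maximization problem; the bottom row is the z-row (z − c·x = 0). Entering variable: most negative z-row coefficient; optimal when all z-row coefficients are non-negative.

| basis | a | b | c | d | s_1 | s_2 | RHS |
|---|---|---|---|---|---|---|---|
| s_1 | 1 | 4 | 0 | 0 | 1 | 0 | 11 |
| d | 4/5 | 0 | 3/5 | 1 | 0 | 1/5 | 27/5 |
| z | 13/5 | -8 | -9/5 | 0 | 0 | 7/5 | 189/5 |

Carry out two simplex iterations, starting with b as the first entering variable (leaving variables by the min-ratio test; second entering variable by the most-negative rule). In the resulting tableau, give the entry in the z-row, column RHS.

76

Ratio test on column b — row 1: 11/4 = 11/4; row 2: entry 0 ≤ 0. Minimum is 11/4 at row 1 (s_1 leaves); pivot element 4.
Divide row 1 by 4; eliminate column b from the other rows.
Second iteration: most negative z-row entry is -9/5 in column c, so c enters.
Ratio test on column c — row 1: entry 0 ≤ 0; row 2: (27/5)/(3/5) = 9. Minimum is 9 at row 2 (d leaves); pivot element 3/5.
Divide row 2 by 3/5; eliminate column c from the other rows.
After both pivots, the entry at the z-row, column RHS is 76.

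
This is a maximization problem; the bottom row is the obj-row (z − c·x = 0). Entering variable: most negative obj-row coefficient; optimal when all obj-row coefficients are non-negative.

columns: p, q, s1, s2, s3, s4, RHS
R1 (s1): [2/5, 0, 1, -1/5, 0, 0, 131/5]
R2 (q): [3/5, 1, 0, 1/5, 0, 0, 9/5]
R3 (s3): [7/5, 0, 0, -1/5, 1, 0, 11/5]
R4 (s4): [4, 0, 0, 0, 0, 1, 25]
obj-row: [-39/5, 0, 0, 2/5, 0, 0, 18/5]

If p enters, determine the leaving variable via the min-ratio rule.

s3

Column p entries and ratios — s1: (131/5)/(2/5) = 131/2; q: (9/5)/(3/5) = 3; s3: (11/5)/(7/5) = 11/7; s4: 25/4 = 25/4.
Smallest ratio is 11/7 in the row of s3, so s3 leaves.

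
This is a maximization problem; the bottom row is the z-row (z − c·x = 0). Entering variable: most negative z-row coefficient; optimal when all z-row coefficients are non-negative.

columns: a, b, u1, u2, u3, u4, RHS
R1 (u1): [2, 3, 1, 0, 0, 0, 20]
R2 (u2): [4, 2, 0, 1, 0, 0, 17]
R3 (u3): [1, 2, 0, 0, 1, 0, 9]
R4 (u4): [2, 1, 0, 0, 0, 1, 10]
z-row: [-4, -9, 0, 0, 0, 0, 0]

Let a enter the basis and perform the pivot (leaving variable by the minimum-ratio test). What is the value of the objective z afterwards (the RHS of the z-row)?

Ratio test on column a — row 1: 20/2 = 10; row 2: 17/4 = 17/4; row 3: 9/1 = 9; row 4: 10/2 = 5. Minimum is 17/4 at row 2 (u2 leaves); pivot element 4.
Pivot on row 2; the z-row RHS becomes 0 − (-4)·(17/4) = 17.

17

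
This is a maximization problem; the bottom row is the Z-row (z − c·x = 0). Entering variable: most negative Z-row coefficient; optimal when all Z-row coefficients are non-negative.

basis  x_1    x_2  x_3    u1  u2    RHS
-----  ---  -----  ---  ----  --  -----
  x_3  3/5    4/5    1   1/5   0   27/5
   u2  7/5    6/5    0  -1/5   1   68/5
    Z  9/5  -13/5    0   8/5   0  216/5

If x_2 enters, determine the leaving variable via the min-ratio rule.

Column x_2 entries and ratios — x_3: (27/5)/(4/5) = 27/4; u2: (68/5)/(6/5) = 34/3.
Smallest ratio is 27/4 in the row of x_3, so x_3 leaves.

x_3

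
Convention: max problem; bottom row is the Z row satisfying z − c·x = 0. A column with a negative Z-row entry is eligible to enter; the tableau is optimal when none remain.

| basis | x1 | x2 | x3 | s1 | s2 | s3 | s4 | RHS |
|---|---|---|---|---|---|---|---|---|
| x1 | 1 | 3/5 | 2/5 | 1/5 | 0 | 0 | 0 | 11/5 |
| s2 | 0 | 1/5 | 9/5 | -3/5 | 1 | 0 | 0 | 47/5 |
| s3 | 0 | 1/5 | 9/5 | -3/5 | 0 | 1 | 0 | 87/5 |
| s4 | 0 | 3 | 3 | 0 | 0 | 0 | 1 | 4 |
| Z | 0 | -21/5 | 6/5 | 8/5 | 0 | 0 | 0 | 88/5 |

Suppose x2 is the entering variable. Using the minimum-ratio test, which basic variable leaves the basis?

Column x2 entries and ratios — x1: (11/5)/(3/5) = 11/3; s2: (47/5)/(1/5) = 47; s3: (87/5)/(1/5) = 87; s4: 4/3 = 4/3.
Smallest ratio is 4/3 in the row of s4, so s4 leaves.

s4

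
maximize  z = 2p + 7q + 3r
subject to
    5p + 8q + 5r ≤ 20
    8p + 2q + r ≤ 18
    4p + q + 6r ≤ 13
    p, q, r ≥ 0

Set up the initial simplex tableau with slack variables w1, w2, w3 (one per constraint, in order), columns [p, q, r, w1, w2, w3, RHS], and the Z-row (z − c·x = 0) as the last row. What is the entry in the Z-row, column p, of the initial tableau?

-2

The Z-row carries the negated objective coefficients: the p entry is -2.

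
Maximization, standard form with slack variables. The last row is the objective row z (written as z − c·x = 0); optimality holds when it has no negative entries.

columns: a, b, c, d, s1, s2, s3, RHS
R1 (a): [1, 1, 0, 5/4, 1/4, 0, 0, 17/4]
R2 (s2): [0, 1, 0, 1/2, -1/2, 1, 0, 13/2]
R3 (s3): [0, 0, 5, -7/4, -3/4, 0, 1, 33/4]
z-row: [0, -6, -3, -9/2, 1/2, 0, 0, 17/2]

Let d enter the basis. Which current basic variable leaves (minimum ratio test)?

a

Column d entries and ratios — a: (17/4)/(5/4) = 17/5; s2: (13/2)/(1/2) = 13; s3: -7/4 ≤ 0, skip.
Smallest ratio is 17/5 in the row of a, so a leaves.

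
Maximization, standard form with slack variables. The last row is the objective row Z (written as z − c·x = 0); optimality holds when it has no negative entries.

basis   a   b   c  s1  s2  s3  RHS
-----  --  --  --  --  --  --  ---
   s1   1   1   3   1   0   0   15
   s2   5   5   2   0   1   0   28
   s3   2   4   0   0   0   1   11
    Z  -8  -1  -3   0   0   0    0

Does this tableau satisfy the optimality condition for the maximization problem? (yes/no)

The Z-row has a negative entry -8 in column a, so it is not optimal.

no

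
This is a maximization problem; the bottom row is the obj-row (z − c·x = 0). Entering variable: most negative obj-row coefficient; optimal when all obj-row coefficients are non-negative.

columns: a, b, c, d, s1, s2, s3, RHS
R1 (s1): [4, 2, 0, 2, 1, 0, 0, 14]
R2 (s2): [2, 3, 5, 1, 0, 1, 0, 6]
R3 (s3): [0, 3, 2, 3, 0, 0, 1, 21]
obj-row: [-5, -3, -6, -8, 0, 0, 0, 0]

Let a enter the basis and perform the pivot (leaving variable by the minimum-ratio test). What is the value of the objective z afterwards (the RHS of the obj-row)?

Ratio test on column a — row 1: 14/4 = 7/2; row 2: 6/2 = 3; row 3: entry 0 ≤ 0. Minimum is 3 at row 2 (s2 leaves); pivot element 2.
Pivot on row 2; the obj-row RHS becomes 0 − (-5)·3 = 15.

15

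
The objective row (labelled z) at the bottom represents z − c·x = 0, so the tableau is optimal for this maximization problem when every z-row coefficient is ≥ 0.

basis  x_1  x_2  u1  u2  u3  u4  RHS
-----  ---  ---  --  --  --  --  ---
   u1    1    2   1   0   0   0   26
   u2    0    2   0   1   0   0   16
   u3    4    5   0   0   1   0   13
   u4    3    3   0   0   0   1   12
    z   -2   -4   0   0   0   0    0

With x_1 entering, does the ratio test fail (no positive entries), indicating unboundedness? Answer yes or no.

Column x_1 has positive entries in row(s) 1, 3, 4, so the ratio test bounds it — not unbounded.

no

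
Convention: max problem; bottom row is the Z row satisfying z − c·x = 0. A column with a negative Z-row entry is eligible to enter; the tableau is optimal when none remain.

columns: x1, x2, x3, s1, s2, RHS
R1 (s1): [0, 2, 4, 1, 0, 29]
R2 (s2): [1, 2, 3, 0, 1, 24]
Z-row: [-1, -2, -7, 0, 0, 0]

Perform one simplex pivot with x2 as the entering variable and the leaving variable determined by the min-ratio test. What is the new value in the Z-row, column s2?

1

Ratio test on column x2 — row 1: 29/2 = 29/2; row 2: 24/2 = 12. Minimum is 12 at row 2 (s2 leaves); pivot element 2.
Divide row 2 by 2; eliminate column x2 from the other rows.
Z-row update in column s2: 0 − (-2)·(1/2) = 1.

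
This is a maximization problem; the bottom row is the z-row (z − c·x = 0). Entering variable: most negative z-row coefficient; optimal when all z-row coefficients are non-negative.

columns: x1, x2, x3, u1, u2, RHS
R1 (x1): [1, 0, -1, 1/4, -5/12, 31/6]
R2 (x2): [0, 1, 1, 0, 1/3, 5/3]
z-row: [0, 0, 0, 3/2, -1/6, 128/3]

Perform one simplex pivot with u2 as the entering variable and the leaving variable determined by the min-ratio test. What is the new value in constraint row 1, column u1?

1/4

Ratio test on column u2 — row 1: entry -5/12 ≤ 0; row 2: (5/3)/(1/3) = 5. Minimum is 5 at row 2 (x2 leaves); pivot element 1/3.
Divide row 2 by 1/3; eliminate column u2 from the other rows.
Row 1 update in column u1: 1/4 − (-5/12)·0 = 1/4.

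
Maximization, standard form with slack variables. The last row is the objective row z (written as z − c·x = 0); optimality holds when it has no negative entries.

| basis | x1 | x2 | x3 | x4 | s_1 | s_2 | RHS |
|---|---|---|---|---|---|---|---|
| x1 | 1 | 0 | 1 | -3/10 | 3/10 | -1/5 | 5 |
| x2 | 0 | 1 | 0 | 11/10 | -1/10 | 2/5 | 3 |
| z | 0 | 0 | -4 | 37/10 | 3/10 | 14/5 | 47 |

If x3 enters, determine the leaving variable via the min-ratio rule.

x1

Column x3 entries and ratios — x1: 5/1 = 5; x2: 0 ≤ 0, skip.
Smallest ratio is 5 in the row of x1, so x1 leaves.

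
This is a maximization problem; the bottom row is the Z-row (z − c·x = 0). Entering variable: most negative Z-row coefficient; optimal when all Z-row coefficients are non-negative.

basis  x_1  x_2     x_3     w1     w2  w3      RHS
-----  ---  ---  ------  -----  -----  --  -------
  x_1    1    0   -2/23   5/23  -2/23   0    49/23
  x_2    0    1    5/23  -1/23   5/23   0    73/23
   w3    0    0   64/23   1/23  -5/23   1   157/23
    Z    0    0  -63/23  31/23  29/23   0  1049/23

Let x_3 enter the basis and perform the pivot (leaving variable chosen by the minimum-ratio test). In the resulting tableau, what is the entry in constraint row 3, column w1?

Ratio test on column x_3 — row 1: entry -2/23 ≤ 0; row 2: (73/23)/(5/23) = 73/5; row 3: (157/23)/(64/23) = 157/64. Minimum is 157/64 at row 3 (w3 leaves); pivot element 64/23.
Divide row 3 by 64/23; eliminate column x_3 from the other rows.
In the new row 3, the w1 entry is the old entry divided by the pivot: (1/23)/(64/23) = 1/64.

1/64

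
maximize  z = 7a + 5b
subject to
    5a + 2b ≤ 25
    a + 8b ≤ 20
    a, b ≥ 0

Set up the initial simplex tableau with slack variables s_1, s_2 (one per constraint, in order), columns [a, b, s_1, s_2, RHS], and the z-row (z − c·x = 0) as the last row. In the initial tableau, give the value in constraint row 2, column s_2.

Slack s_2 belongs to constraint 2; its column is the unit vector e_2, so the entry in row 2 is 1.

1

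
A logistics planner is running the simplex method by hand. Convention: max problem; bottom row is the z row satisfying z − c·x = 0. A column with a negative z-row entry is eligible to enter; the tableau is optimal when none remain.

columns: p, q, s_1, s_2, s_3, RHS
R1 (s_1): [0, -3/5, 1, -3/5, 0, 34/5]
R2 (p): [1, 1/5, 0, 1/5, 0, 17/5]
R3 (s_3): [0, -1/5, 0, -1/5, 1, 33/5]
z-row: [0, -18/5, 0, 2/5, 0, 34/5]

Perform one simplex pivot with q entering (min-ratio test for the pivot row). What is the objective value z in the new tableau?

Ratio test on column q — row 1: entry -3/5 ≤ 0; row 2: (17/5)/(1/5) = 17; row 3: entry -1/5 ≤ 0. Minimum is 17 at row 2 (p leaves); pivot element 1/5.
Pivot on row 2; the z-row RHS becomes 34/5 − (-18/5)·17 = 68.

68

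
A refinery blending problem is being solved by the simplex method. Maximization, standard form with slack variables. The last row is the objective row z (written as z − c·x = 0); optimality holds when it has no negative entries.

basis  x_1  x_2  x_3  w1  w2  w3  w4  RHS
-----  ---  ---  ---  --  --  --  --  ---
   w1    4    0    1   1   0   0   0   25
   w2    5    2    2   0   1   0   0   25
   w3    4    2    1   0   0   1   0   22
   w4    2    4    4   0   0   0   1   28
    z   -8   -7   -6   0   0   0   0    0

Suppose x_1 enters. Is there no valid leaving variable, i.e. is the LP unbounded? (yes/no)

Column x_1 has positive entries in row(s) 1, 2, 3, 4, so the ratio test bounds it — not unbounded.

no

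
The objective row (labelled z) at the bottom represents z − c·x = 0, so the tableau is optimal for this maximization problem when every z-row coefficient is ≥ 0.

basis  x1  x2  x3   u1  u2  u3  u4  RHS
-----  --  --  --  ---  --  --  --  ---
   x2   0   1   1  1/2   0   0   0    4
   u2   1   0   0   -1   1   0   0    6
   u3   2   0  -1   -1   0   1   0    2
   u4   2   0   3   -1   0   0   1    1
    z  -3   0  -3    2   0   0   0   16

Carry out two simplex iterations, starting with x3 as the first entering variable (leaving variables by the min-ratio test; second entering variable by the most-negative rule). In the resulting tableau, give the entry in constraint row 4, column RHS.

1/2

Ratio test on column x3 — row 1: 4/1 = 4; row 2: entry 0 ≤ 0; row 3: entry -1 ≤ 0; row 4: 1/3 = 1/3. Minimum is 1/3 at row 4 (u4 leaves); pivot element 3.
Divide row 4 by 3; eliminate column x3 from the other rows.
Second iteration: most negative z-row entry is -1 in column x1, so x1 enters.
Ratio test on column x1 — row 1: entry -2/3 ≤ 0; row 2: 6/1 = 6; row 3: (7/3)/(8/3) = 7/8; row 4: (1/3)/(2/3) = 1/2. Minimum is 1/2 at row 4 (x3 leaves); pivot element 2/3.
Divide row 4 by 2/3; eliminate column x1 from the other rows.
After both pivots, the entry at constraint row 4, column RHS is 1/2.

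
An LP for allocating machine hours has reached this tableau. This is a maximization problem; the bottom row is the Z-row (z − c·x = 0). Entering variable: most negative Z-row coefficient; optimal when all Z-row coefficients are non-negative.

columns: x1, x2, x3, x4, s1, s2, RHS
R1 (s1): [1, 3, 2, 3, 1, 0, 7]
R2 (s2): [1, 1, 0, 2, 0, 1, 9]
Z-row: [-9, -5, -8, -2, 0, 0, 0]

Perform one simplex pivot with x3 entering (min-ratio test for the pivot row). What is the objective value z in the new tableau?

Ratio test on column x3 — row 1: 7/2 = 7/2; row 2: entry 0 ≤ 0. Minimum is 7/2 at row 1 (s1 leaves); pivot element 2.
Pivot on row 1; the Z-row RHS becomes 0 − (-8)·(7/2) = 28.

28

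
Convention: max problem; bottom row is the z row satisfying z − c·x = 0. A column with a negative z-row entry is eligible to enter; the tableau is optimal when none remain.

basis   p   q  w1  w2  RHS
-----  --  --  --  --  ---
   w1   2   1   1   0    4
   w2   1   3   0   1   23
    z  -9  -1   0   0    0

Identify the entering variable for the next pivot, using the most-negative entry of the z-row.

p

Negative z-row entries: p: -9, q: -1.
The most negative is -9 in column p, so p enters.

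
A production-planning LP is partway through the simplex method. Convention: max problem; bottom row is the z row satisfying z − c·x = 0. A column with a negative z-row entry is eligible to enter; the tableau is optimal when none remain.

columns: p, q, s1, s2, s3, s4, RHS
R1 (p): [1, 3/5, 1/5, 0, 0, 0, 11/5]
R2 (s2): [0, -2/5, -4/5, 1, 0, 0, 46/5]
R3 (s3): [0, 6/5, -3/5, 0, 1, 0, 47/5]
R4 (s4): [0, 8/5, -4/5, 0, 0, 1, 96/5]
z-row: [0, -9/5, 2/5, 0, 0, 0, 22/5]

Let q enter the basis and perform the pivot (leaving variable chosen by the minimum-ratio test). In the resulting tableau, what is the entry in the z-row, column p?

3

Ratio test on column q — row 1: (11/5)/(3/5) = 11/3; row 2: entry -2/5 ≤ 0; row 3: (47/5)/(6/5) = 47/6; row 4: (96/5)/(8/5) = 12. Minimum is 11/3 at row 1 (p leaves); pivot element 3/5.
Divide row 1 by 3/5; eliminate column q from the other rows.
z-row update in column p: 0 − (-9/5)·(5/3) = 3.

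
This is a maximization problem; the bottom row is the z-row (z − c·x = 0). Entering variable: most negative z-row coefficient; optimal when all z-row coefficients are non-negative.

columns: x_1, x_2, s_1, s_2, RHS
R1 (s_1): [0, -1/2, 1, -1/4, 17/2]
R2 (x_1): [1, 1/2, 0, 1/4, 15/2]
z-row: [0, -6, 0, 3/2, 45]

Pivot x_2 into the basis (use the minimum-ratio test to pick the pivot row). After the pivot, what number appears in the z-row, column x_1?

Ratio test on column x_2 — row 1: entry -1/2 ≤ 0; row 2: (15/2)/(1/2) = 15. Minimum is 15 at row 2 (x_1 leaves); pivot element 1/2.
Divide row 2 by 1/2; eliminate column x_2 from the other rows.
z-row update in column x_1: 0 − (-6)·2 = 12.

12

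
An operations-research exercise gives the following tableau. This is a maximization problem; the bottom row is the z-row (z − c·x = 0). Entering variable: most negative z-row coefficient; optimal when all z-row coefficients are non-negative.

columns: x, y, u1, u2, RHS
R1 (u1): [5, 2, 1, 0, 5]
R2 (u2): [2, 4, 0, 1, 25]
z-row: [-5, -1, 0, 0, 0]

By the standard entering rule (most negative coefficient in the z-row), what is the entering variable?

Negative z-row entries: x: -5, y: -1.
The most negative is -5 in column x, so x enters.

x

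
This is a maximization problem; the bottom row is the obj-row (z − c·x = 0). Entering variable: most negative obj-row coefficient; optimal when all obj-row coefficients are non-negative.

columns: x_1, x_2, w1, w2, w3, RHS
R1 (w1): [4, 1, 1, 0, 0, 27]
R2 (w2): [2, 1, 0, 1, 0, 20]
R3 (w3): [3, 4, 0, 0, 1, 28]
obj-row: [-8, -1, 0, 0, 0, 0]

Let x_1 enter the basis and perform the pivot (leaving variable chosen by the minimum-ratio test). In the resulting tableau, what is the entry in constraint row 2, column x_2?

1/2

Ratio test on column x_1 — row 1: 27/4 = 27/4; row 2: 20/2 = 10; row 3: 28/3 = 28/3. Minimum is 27/4 at row 1 (w1 leaves); pivot element 4.
Divide row 1 by 4; eliminate column x_1 from the other rows.
Row 2 update in column x_2: 1 − 2·(1/4) = 1/2.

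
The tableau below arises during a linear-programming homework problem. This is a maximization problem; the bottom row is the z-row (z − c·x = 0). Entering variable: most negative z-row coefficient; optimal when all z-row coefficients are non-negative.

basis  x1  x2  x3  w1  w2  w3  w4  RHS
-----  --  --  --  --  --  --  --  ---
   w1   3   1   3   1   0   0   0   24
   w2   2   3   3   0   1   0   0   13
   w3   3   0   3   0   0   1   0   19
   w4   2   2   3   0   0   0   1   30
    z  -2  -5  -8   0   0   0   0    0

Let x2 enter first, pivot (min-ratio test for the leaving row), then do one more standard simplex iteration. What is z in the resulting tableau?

104/3

Ratio test on column x2 — row 1: 24/1 = 24; row 2: 13/3 = 13/3; row 3: entry 0 ≤ 0; row 4: 30/2 = 15. Minimum is 13/3 at row 2 (w2 leaves); pivot element 3.
Pivot on row 2; the z-row RHS becomes 0 − (-5)·(13/3) = 65/3.
Next entering variable (most negative z-row entry -3): x3.
Ratio test on column x3 — row 1: (59/3)/2 = 59/6; row 2: (13/3)/1 = 13/3; row 3: 19/3 = 19/3; row 4: (64/3)/1 = 64/3. Minimum is 13/3 at row 2 (x2 leaves); pivot element 1.
After the second pivot the z-row RHS is 65/3 − (-3)·(13/3) = 104/3.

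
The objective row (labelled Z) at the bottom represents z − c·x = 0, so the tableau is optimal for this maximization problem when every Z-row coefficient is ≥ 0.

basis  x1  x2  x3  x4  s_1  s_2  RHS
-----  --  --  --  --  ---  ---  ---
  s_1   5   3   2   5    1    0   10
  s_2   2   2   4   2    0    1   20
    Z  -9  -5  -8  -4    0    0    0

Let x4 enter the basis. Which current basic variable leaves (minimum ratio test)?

Column x4 entries and ratios — s_1: 10/5 = 2; s_2: 20/2 = 10.
Smallest ratio is 2 in the row of s_1, so s_1 leaves.

s_1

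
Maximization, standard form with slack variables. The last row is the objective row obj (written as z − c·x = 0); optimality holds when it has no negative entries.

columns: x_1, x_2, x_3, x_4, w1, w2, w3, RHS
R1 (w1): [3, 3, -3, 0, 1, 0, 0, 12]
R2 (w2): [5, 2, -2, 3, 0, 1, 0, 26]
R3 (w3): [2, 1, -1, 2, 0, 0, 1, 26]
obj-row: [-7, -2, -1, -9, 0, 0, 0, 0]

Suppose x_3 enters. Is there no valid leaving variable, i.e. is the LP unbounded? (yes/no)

yes

Every constraint-row entry in column x_3 is ≤ 0, so increasing x_3 is unbounded.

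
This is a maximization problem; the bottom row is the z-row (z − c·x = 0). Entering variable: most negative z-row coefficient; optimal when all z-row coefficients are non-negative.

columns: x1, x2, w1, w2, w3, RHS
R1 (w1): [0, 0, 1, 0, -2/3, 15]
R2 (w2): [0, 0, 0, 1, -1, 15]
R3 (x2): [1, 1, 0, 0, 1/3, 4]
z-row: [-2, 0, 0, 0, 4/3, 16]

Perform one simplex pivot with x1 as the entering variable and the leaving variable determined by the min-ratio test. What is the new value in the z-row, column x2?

Ratio test on column x1 — row 1: entry 0 ≤ 0; row 2: entry 0 ≤ 0; row 3: 4/1 = 4. Minimum is 4 at row 3 (x2 leaves); pivot element 1.
Divide row 3 by 1; eliminate column x1 from the other rows.
z-row update in column x2: 0 − (-2)·1 = 2.

2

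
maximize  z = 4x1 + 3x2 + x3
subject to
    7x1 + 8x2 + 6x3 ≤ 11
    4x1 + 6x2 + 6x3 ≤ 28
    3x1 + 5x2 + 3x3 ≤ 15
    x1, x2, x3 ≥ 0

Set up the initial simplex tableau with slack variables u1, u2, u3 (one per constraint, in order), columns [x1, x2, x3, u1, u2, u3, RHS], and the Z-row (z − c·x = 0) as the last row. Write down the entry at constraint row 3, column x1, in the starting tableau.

Constraint 3 has coefficient 3 on x1.

3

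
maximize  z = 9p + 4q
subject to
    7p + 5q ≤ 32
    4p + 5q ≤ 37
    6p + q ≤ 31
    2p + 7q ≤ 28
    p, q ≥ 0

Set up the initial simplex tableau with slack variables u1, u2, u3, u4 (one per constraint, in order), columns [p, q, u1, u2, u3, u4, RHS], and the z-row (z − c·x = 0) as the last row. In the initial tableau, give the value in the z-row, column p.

The z-row carries the negated objective coefficients: the p entry is -9.

-9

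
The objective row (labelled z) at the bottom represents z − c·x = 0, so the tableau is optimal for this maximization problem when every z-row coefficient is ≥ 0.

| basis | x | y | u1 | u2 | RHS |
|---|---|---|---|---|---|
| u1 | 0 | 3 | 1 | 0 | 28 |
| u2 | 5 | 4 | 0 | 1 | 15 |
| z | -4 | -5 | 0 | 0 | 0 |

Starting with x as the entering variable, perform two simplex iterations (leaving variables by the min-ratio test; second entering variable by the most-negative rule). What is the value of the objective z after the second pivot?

Ratio test on column x — row 1: entry 0 ≤ 0; row 2: 15/5 = 3. Minimum is 3 at row 2 (u2 leaves); pivot element 5.
Pivot on row 2; the z-row RHS becomes 0 − (-4)·3 = 12.
Next entering variable (most negative z-row entry -9/5): y.
Ratio test on column y — row 1: 28/3 = 28/3; row 2: 3/(4/5) = 15/4. Minimum is 15/4 at row 2 (x leaves); pivot element 4/5.
After the second pivot the z-row RHS is 12 − (-9/5)·(15/4) = 75/4.

75/4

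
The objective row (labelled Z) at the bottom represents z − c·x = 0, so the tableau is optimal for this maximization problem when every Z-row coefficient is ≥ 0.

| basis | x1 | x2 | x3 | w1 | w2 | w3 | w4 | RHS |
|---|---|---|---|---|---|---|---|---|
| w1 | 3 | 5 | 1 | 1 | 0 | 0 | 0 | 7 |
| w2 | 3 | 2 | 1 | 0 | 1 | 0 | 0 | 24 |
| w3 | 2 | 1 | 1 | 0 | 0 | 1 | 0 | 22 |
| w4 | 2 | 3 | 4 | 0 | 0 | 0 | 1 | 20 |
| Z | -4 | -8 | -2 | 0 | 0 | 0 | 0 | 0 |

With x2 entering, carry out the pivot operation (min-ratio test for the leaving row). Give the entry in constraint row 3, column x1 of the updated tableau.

7/5

Ratio test on column x2 — row 1: 7/5 = 7/5; row 2: 24/2 = 12; row 3: 22/1 = 22; row 4: 20/3 = 20/3. Minimum is 7/5 at row 1 (w1 leaves); pivot element 5.
Divide row 1 by 5; eliminate column x2 from the other rows.
Row 3 update in column x1: 2 − 1·(3/5) = 7/5.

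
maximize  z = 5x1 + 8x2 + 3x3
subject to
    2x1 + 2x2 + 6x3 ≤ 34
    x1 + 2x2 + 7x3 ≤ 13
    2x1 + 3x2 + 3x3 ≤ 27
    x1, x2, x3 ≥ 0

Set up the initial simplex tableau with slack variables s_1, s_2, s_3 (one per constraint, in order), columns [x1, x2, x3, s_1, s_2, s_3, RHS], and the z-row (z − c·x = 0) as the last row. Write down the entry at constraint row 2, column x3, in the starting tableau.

7

Constraint 2 has coefficient 7 on x3.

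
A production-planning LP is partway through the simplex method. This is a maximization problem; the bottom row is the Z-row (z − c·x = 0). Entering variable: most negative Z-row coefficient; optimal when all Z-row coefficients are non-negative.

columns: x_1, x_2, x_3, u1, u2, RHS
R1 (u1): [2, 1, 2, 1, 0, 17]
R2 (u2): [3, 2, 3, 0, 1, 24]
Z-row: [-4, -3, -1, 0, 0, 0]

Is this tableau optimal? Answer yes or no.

no

The Z-row has a negative entry -4 in column x_1, so it is not optimal.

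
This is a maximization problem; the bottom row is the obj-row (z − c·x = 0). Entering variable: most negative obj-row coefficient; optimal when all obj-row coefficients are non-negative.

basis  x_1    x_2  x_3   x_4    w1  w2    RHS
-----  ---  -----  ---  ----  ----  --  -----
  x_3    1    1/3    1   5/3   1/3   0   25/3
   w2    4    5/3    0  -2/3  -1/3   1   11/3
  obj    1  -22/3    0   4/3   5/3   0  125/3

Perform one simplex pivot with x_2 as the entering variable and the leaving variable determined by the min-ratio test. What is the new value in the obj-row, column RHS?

Ratio test on column x_2 — row 1: (25/3)/(1/3) = 25; row 2: (11/3)/(5/3) = 11/5. Minimum is 11/5 at row 2 (w2 leaves); pivot element 5/3.
Divide row 2 by 5/3; eliminate column x_2 from the other rows.
obj-row update in column RHS: 125/3 − (-22/3)·(11/5) = 289/5.

289/5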